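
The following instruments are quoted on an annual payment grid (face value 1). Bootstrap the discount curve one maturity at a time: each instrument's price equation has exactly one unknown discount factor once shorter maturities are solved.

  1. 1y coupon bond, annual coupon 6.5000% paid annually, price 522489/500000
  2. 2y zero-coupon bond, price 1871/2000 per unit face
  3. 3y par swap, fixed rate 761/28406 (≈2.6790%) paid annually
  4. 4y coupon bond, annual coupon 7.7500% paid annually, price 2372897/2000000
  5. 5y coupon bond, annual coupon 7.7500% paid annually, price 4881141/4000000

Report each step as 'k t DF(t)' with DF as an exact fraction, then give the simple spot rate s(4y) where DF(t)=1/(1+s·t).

step 1 [1y] bond c/1=13/200: DF=(522489/500000 − 13/200·(0))/(1+13/200) = 2453/2500 ≈ 0.981200
step 2 [2y] zero: DF = P = 1871/2000 ≈ 0.935500
step 3 [3y] swap r/1=761/28406: DF=(1 − 761/28406·(0.981200+0.935500))/(1+761/28406) = 9239/10000 ≈ 0.923900
step 4 [4y] bond c/1=31/400: DF=(2372897/2000000 − 31/400·(0.981200+0.935500+0.923900))/(1+31/400) = 1121/1250 ≈ 0.896800
step 5 [5y] bond c/1=31/400: DF=(4881141/4000000 − 31/400·(0.981200+0.935500+0.923900+0.896800))/(1+31/400) = 8637/10000 ≈ 0.863700

1 1 2453/2500
2 2 1871/2000
3 3 9239/10000
4 4 1121/1250
5 5 8637/10000
s(4y) = (1/(1121/1250) − 1)/(4) = 129/4484 ≈ 2.8769%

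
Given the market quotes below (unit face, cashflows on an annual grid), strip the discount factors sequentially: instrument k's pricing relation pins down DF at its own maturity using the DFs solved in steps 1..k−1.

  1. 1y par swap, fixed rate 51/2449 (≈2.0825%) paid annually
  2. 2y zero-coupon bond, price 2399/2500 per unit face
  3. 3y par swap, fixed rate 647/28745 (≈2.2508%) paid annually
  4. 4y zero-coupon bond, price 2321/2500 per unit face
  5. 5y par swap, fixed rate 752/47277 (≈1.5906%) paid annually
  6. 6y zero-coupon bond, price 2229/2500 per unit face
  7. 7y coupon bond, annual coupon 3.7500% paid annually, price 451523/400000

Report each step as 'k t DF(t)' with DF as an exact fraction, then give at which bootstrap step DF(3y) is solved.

1 1 2449/2500
2 2 2399/2500
3 3 9353/10000
4 4 2321/2500
5 5 578/625
6 6 2229/2500
7 7 8849/10000
DF(3y) is solved at step 3

step 1 [1y] swap r/1=51/2449: DF=(1 − 51/2449·(0))/(1+51/2449) = 2449/2500 ≈ 0.979600
step 2 [2y] zero: DF = P = 2399/2500 ≈ 0.959600
step 3 [3y] swap r/1=647/28745: DF=(1 − 647/28745·(0.979600+0.959600))/(1+647/28745) = 9353/10000 ≈ 0.935300
step 4 [4y] zero: DF = P = 2321/2500 ≈ 0.928400
step 5 [5y] swap r/1=752/47277: DF=(1 − 752/47277·(0.979600+0.959600+0.935300+0.928400))/(1+752/47277) = 578/625 ≈ 0.924800
step 6 [6y] zero: DF = P = 2229/2500 ≈ 0.891600
step 7 [7y] bond c/1=3/80: DF=(451523/400000 − 3/80·(0.979600+0.959600+0.935300+0.928400+0.924800+0.891600))/(1+3/80) = 8849/10000 ≈ 0.884900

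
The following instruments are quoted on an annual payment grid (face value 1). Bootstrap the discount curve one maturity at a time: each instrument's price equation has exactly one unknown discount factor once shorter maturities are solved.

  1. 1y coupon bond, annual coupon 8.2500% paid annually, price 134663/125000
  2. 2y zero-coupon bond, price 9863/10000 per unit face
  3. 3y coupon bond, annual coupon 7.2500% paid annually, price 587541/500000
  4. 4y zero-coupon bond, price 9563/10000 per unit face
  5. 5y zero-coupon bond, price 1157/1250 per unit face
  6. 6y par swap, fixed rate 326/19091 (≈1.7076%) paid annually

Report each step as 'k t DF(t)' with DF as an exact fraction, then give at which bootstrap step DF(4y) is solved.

1 1 622/625
2 2 9863/10000
3 3 9617/10000
4 4 9563/10000
5 5 1157/1250
6 6 4511/5000
DF(4y) is solved at step 4

step 1 [1y] bond c/1=33/400: DF=(134663/125000 − 33/400·(0))/(1+33/400) = 622/625 ≈ 0.995200
step 2 [2y] zero: DF = P = 9863/10000 ≈ 0.986300
step 3 [3y] bond c/1=29/400: DF=(587541/500000 − 29/400·(0.995200+0.986300))/(1+29/400) = 9617/10000 ≈ 0.961700
step 4 [4y] zero: DF = P = 9563/10000 ≈ 0.956300
step 5 [5y] zero: DF = P = 1157/1250 ≈ 0.925600
step 6 [6y] swap r/1=326/19091: DF=(1 − 326/19091·(0.995200+0.986300+0.961700+0.956300+0.925600))/(1+326/19091) = 4511/5000 ≈ 0.902200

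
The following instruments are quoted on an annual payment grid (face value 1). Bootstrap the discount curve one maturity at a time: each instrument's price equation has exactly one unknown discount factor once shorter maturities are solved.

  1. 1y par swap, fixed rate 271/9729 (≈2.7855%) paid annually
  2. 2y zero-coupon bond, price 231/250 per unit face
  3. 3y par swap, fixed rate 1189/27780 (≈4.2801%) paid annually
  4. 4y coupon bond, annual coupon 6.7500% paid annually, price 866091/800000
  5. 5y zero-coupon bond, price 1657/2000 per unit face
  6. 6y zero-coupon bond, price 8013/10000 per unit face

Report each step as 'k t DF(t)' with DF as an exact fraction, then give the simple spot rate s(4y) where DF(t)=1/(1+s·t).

step 1 [1y] swap r/1=271/9729: DF=(1 − 271/9729·(0))/(1+271/9729) = 9729/10000 ≈ 0.972900
step 2 [2y] zero: DF = P = 231/250 ≈ 0.924000
step 3 [3y] swap r/1=1189/27780: DF=(1 − 1189/27780·(0.972900+0.924000))/(1+1189/27780) = 8811/10000 ≈ 0.881100
step 4 [4y] bond c/1=27/400: DF=(866091/800000 − 27/400·(0.972900+0.924000+0.881100))/(1+27/400) = 1677/2000 ≈ 0.838500
step 5 [5y] zero: DF = P = 1657/2000 ≈ 0.828500
step 6 [6y] zero: DF = P = 8013/10000 ≈ 0.801300

1 1 9729/10000
2 2 231/250
3 3 8811/10000
4 4 1677/2000
5 5 1657/2000
6 6 8013/10000
s(4y) = (1/(1677/2000) − 1)/(4) = 323/6708 ≈ 4.8151%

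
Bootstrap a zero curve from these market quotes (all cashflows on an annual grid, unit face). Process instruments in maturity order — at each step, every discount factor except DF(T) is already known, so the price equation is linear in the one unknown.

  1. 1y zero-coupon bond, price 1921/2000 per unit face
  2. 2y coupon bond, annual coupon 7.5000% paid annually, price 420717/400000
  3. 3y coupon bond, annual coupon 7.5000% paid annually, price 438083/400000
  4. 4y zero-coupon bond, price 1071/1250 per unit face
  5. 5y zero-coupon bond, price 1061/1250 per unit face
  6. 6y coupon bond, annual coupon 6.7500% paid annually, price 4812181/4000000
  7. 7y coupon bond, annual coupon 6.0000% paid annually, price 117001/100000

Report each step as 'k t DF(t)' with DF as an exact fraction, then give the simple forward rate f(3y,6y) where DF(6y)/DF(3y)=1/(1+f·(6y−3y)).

step 1 [1y] zero: DF = P = 1921/2000 ≈ 0.960500
step 2 [2y] bond c/1=3/40: DF=(420717/400000 − 3/40·(0.960500))/(1+3/40) = 4557/5000 ≈ 0.911400
step 3 [3y] bond c/1=3/40: DF=(438083/400000 − 3/40·(0.960500+0.911400))/(1+3/40) = 4441/5000 ≈ 0.888200
step 4 [4y] zero: DF = P = 1071/1250 ≈ 0.856800
step 5 [5y] zero: DF = P = 1061/1250 ≈ 0.848800
step 6 [6y] bond c/1=27/400: DF=(4812181/4000000 − 27/400·(0.960500+0.911400+0.888200+0.856800+0.848800))/(1+27/400) = 4223/5000 ≈ 0.844600
step 7 [7y] bond c/1=3/50: DF=(117001/100000 − 3/50·(0.960500+0.911400+0.888200+0.856800+0.848800+0.844600))/(1+3/50) = 502/625 ≈ 0.803200

1 1 1921/2000
2 2 4557/5000
3 3 4441/5000
4 4 1071/1250
5 5 1061/1250
6 6 4223/5000
7 7 502/625
f(3y,6y) = ((4441/5000)/(4223/5000) − 1)/(3) = 218/12669 ≈ 1.7207%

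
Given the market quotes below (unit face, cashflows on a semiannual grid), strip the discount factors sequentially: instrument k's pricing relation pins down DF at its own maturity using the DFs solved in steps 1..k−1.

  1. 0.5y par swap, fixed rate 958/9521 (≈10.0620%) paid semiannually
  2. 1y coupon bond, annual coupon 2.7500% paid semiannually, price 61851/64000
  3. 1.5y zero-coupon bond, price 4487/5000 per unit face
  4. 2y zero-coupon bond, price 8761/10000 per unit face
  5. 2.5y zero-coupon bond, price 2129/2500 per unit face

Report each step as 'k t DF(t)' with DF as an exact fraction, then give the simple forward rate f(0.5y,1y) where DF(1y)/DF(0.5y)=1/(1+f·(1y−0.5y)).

step 1 [0.5y] swap r/2=479/9521: DF=(1 − 479/9521·(0))/(1+479/9521) = 9521/10000 ≈ 0.952100
step 2 [1y] bond c/2=11/800: DF=(61851/64000 − 11/800·(0.952100))/(1+11/800) = 2351/2500 ≈ 0.940400
step 3 [1.5y] zero: DF = P = 4487/5000 ≈ 0.897400
step 4 [2y] zero: DF = P = 8761/10000 ≈ 0.876100
step 5 [2.5y] zero: DF = P = 2129/2500 ≈ 0.851600

1 1/2 9521/10000
2 1 2351/2500
3 3/2 4487/5000
4 2 8761/10000
5 5/2 2129/2500
f(0.5y,1y) = ((9521/10000)/(2351/2500) − 1)/(1/2) = 117/4702 ≈ 2.4883%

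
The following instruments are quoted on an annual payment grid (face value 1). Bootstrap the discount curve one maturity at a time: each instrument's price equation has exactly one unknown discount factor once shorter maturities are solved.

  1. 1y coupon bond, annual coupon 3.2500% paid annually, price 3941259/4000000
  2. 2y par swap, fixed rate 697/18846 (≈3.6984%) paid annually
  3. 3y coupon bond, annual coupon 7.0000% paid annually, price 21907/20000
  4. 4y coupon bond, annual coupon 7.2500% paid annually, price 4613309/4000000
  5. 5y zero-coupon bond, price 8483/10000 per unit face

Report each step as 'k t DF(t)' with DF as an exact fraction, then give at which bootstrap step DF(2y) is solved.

step 1 [1y] bond c/1=13/400: DF=(3941259/4000000 − 13/400·(0))/(1+13/400) = 9543/10000 ≈ 0.954300
step 2 [2y] swap r/1=697/18846: DF=(1 − 697/18846·(0.954300))/(1+697/18846) = 9303/10000 ≈ 0.930300
step 3 [3y] bond c/1=7/100: DF=(21907/20000 − 7/100·(0.954300+0.930300))/(1+7/100) = 2251/2500 ≈ 0.900400
step 4 [4y] bond c/1=29/400: DF=(4613309/4000000 − 29/400·(0.954300+0.930300+0.900400))/(1+29/400) = 8871/10000 ≈ 0.887100
step 5 [5y] zero: DF = P = 8483/10000 ≈ 0.848300

1 1 9543/10000
2 2 9303/10000
3 3 2251/2500
4 4 8871/10000
5 5 8483/10000
DF(2y) is solved at step 2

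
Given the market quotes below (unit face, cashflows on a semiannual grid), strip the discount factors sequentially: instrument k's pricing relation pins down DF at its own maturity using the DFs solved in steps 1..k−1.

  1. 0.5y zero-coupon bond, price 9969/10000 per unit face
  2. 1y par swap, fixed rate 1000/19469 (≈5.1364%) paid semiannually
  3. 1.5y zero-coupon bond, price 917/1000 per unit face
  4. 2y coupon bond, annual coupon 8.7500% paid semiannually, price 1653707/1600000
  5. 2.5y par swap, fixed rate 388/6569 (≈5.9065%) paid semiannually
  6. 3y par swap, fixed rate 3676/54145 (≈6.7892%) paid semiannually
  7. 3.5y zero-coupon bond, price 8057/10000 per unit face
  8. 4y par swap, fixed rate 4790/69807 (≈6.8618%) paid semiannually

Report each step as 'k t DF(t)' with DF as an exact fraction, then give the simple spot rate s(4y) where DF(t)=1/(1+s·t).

step 1 [0.5y] zero: DF = P = 9969/10000 ≈ 0.996900
step 2 [1y] swap r/2=500/19469: DF=(1 − 500/19469·(0.996900))/(1+500/19469) = 19/20 ≈ 0.950000
step 3 [1.5y] zero: DF = P = 917/1000 ≈ 0.917000
step 4 [2y] bond c/2=7/160: DF=(1653707/1600000 − 7/160·(0.996900+0.950000+0.917000))/(1+7/160) = 4351/5000 ≈ 0.870200
step 5 [2.5y] swap r/2=194/6569: DF=(1 − 194/6569·(0.996900+0.950000+0.917000+0.870200))/(1+194/6569) = 4321/5000 ≈ 0.864200
step 6 [3y] swap r/2=1838/54145: DF=(1 − 1838/54145·(0.996900+0.950000+0.917000+0.870200+0.864200))/(1+1838/54145) = 4081/5000 ≈ 0.816200
step 7 [3.5y] zero: DF = P = 8057/10000 ≈ 0.805700
step 8 [4y] swap r/2=2395/69807: DF=(1 − 2395/69807·(0.996900+0.950000+0.917000+0.870200+0.864200+0.816200+0.805700))/(1+2395/69807) = 1521/2000 ≈ 0.760500

1 1/2 9969/10000
2 1 19/20
3 3/2 917/1000
4 2 4351/5000
5 5/2 4321/5000
6 3 4081/5000
7 7/2 8057/10000
8 4 1521/2000
s(4y) = (1/(1521/2000) − 1)/(4) = 479/6084 ≈ 7.8731%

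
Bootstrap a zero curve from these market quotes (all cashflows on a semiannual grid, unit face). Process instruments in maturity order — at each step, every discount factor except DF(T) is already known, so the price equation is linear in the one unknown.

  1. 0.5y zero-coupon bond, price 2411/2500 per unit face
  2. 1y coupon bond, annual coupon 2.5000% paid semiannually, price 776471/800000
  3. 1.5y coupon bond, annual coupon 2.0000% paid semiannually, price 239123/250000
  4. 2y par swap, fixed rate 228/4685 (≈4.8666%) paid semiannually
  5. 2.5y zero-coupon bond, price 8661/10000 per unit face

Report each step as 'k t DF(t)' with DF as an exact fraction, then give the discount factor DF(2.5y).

step 1 [0.5y] zero: DF = P = 2411/2500 ≈ 0.964400
step 2 [1y] bond c/2=1/80: DF=(776471/800000 − 1/80·(0.964400))/(1+1/80) = 9467/10000 ≈ 0.946700
step 3 [1.5y] bond c/2=1/100: DF=(239123/250000 − 1/100·(0.964400+0.946700))/(1+1/100) = 9281/10000 ≈ 0.928100
step 4 [2y] swap r/2=114/4685: DF=(1 − 114/4685·(0.964400+0.946700+0.928100))/(1+114/4685) = 568/625 ≈ 0.908800
step 5 [2.5y] zero: DF = P = 8661/10000 ≈ 0.866100

1 1/2 2411/2500
2 1 9467/10000
3 3/2 9281/10000
4 2 568/625
5 5/2 8661/10000
DF(2.5y) = 8661/10000 ≈ 0.866100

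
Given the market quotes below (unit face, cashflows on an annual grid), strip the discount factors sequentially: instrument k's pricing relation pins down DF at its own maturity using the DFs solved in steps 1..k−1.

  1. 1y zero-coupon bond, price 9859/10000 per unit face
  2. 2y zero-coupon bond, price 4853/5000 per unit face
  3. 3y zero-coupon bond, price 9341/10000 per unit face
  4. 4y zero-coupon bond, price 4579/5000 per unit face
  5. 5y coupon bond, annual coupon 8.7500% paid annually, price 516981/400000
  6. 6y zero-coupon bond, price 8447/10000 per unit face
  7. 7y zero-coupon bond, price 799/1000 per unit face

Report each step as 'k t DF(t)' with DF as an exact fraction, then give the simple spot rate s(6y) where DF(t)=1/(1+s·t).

step 1 [1y] zero: DF = P = 9859/10000 ≈ 0.985900
step 2 [2y] zero: DF = P = 4853/5000 ≈ 0.970600
step 3 [3y] zero: DF = P = 9341/10000 ≈ 0.934100
step 4 [4y] zero: DF = P = 4579/5000 ≈ 0.915800
step 5 [5y] bond c/1=7/80: DF=(516981/400000 − 7/80·(0.985900+0.970600+0.934100+0.915800))/(1+7/80) = 4411/5000 ≈ 0.882200
step 6 [6y] zero: DF = P = 8447/10000 ≈ 0.844700
step 7 [7y] zero: DF = P = 799/1000 ≈ 0.799000

1 1 9859/10000
2 2 4853/5000
3 3 9341/10000
4 4 4579/5000
5 5 4411/5000
6 6 8447/10000
7 7 799/1000
s(6y) = (1/(8447/10000) − 1)/(6) = 1553/50682 ≈ 3.0642%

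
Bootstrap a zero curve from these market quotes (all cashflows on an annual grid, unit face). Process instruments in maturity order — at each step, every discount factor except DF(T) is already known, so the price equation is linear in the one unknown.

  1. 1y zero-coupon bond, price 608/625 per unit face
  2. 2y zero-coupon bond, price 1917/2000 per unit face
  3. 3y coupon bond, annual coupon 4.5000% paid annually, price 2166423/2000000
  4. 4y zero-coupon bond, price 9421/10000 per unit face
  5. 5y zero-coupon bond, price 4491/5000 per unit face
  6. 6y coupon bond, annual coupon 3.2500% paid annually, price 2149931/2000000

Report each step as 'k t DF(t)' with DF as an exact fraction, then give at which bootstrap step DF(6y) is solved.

1 1 608/625
2 2 1917/2000
3 3 4767/5000
4 4 9421/10000
5 5 4491/5000
6 6 2231/2500
DF(6y) is solved at step 6

step 1 [1y] zero: DF = P = 608/625 ≈ 0.972800
step 2 [2y] zero: DF = P = 1917/2000 ≈ 0.958500
step 3 [3y] bond c/1=9/200: DF=(2166423/2000000 − 9/200·(0.972800+0.958500))/(1+9/200) = 4767/5000 ≈ 0.953400
step 4 [4y] zero: DF = P = 9421/10000 ≈ 0.942100
step 5 [5y] zero: DF = P = 4491/5000 ≈ 0.898200
step 6 [6y] bond c/1=13/400: DF=(2149931/2000000 − 13/400·(0.972800+0.958500+0.953400+0.942100+0.898200))/(1+13/400) = 2231/2500 ≈ 0.892400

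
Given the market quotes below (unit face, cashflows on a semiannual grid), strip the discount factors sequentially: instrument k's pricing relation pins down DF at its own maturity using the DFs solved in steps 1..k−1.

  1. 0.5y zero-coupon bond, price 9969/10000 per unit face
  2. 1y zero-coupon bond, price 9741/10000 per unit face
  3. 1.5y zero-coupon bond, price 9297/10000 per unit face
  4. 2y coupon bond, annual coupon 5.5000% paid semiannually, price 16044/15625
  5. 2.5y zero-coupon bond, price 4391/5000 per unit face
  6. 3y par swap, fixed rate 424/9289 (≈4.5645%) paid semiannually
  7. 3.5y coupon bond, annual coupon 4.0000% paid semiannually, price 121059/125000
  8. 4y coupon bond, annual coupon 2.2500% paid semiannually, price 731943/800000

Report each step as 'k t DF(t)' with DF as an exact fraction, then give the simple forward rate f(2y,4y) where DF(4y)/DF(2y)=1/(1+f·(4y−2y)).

step 1 [0.5y] zero: DF = P = 9969/10000 ≈ 0.996900
step 2 [1y] zero: DF = P = 9741/10000 ≈ 0.974100
step 3 [1.5y] zero: DF = P = 9297/10000 ≈ 0.929700
step 4 [2y] bond c/2=11/400: DF=(16044/15625 − 11/400·(0.996900+0.974100+0.929700))/(1+11/400) = 9217/10000 ≈ 0.921700
step 5 [2.5y] zero: DF = P = 4391/5000 ≈ 0.878200
step 6 [3y] swap r/2=212/9289: DF=(1 − 212/9289·(0.996900+0.974100+0.929700+0.921700+0.878200))/(1+212/9289) = 1091/1250 ≈ 0.872800
step 7 [3.5y] bond c/2=1/50: DF=(121059/125000 − 1/50·(0.996900+0.974100+0.929700+0.921700+0.878200+0.872800))/(1+1/50) = 4201/5000 ≈ 0.840200
step 8 [4y] bond c/2=9/800: DF=(731943/800000 − 9/800·(0.996900+0.974100+0.929700+0.921700+0.878200+0.872800+0.840200))/(1+9/800) = 4167/5000 ≈ 0.833400

1 1/2 9969/10000
2 1 9741/10000
3 3/2 9297/10000
4 2 9217/10000
5 5/2 4391/5000
6 3 1091/1250
7 7/2 4201/5000
8 4 4167/5000
f(2y,4y) = ((9217/10000)/(4167/5000) − 1)/(2) = 883/16668 ≈ 5.2976%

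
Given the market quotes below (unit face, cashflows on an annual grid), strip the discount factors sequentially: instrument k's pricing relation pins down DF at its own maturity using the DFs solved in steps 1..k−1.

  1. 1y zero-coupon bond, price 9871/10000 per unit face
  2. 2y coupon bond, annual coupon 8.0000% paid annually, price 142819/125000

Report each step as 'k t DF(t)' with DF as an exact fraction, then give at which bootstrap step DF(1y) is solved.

step 1 [1y] zero: DF = P = 9871/10000 ≈ 0.987100
step 2 [2y] bond c/1=2/25: DF=(142819/125000 − 2/25·(0.987100))/(1+2/25) = 1231/1250 ≈ 0.984800

1 1 9871/10000
2 2 1231/1250
DF(1y) is solved at step 1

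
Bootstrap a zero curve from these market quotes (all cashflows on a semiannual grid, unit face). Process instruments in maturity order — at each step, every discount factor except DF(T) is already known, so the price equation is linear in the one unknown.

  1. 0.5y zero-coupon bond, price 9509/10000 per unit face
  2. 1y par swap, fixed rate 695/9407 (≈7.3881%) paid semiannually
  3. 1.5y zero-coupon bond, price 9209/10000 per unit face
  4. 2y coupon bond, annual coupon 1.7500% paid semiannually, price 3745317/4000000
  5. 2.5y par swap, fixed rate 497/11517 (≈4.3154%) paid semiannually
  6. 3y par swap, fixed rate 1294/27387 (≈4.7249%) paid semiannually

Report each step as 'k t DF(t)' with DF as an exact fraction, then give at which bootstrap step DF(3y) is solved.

step 1 [0.5y] zero: DF = P = 9509/10000 ≈ 0.950900
step 2 [1y] swap r/2=695/18814: DF=(1 − 695/18814·(0.950900))/(1+695/18814) = 1861/2000 ≈ 0.930500
step 3 [1.5y] zero: DF = P = 9209/10000 ≈ 0.920900
step 4 [2y] bond c/2=7/800: DF=(3745317/4000000 − 7/800·(0.950900+0.930500+0.920900))/(1+7/800) = 9039/10000 ≈ 0.903900
step 5 [2.5y] swap r/2=497/23034: DF=(1 − 497/23034·(0.950900+0.930500+0.920900+0.903900))/(1+497/23034) = 4503/5000 ≈ 0.900600
step 6 [3y] swap r/2=647/27387: DF=(1 − 647/27387·(0.950900+0.930500+0.920900+0.903900+0.900600))/(1+647/27387) = 4353/5000 ≈ 0.870600

1 1/2 9509/10000
2 1 1861/2000
3 3/2 9209/10000
4 2 9039/10000
5 5/2 4503/5000
6 3 4353/5000
DF(3y) is solved at step 6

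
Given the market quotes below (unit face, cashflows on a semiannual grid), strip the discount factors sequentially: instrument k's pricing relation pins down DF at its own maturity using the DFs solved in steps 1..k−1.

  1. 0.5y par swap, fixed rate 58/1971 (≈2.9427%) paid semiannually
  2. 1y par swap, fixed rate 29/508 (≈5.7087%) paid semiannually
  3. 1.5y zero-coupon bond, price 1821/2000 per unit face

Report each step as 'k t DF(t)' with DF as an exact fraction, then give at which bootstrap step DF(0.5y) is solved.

step 1 [0.5y] swap r/2=29/1971: DF=(1 − 29/1971·(0))/(1+29/1971) = 1971/2000 ≈ 0.985500
step 2 [1y] swap r/2=29/1016: DF=(1 − 29/1016·(0.985500))/(1+29/1016) = 9449/10000 ≈ 0.944900
step 3 [1.5y] zero: DF = P = 1821/2000 ≈ 0.910500

1 1/2 1971/2000
2 1 9449/10000
3 3/2 1821/2000
DF(0.5y) is solved at step 1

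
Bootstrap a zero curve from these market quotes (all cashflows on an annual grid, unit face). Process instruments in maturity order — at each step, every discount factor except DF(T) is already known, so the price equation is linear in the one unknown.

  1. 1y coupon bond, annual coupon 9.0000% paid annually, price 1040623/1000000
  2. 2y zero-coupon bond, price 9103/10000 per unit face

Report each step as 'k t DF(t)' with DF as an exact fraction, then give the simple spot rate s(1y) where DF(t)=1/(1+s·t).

step 1 [1y] bond c/1=9/100: DF=(1040623/1000000 − 9/100·(0))/(1+9/100) = 9547/10000 ≈ 0.954700
step 2 [2y] zero: DF = P = 9103/10000 ≈ 0.910300

1 1 9547/10000
2 2 9103/10000
s(1y) = (1/(9547/10000) − 1)/(1) = 453/9547 ≈ 4.7449%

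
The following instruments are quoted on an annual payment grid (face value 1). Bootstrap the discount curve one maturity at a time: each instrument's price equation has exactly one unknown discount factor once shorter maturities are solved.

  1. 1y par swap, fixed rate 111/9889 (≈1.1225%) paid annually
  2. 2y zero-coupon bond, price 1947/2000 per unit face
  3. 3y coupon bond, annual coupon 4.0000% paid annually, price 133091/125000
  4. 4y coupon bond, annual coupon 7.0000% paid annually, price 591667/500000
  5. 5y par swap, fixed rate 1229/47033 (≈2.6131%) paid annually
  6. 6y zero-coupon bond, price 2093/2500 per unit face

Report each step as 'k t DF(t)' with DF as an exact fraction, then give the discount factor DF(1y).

step 1 [1y] swap r/1=111/9889: DF=(1 − 111/9889·(0))/(1+111/9889) = 9889/10000 ≈ 0.988900
step 2 [2y] zero: DF = P = 1947/2000 ≈ 0.973500
step 3 [3y] bond c/1=1/25: DF=(133091/125000 − 1/25·(0.988900+0.973500))/(1+1/25) = 9483/10000 ≈ 0.948300
step 4 [4y] bond c/1=7/100: DF=(591667/500000 − 7/100·(0.988900+0.973500+0.948300))/(1+7/100) = 1831/2000 ≈ 0.915500
step 5 [5y] swap r/1=1229/47033: DF=(1 − 1229/47033·(0.988900+0.973500+0.948300+0.915500))/(1+1229/47033) = 8771/10000 ≈ 0.877100
step 6 [6y] zero: DF = P = 2093/2500 ≈ 0.837200

1 1 9889/10000
2 2 1947/2000
3 3 9483/10000
4 4 1831/2000
5 5 8771/10000
6 6 2093/2500
DF(1y) = 9889/10000 ≈ 0.988900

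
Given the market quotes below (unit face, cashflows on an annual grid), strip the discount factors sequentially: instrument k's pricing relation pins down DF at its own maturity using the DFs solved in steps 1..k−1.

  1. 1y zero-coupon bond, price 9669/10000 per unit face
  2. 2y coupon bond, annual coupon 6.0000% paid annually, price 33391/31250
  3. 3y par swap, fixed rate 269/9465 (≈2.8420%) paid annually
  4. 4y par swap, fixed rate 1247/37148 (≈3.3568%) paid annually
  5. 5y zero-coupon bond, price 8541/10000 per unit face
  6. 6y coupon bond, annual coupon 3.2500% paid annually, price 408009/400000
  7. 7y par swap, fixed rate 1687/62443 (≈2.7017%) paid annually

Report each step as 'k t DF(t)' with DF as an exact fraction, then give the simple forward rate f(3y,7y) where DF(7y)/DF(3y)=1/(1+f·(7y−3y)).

1 1 9669/10000
2 2 9533/10000
3 3 9193/10000
4 4 8753/10000
5 5 8541/10000
6 6 8441/10000
7 7 8313/10000
f(3y,7y) = ((9193/10000)/(8313/10000) − 1)/(4) = 220/8313 ≈ 2.6465%

step 1 [1y] zero: DF = P = 9669/10000 ≈ 0.966900
step 2 [2y] bond c/1=3/50: DF=(33391/31250 − 3/50·(0.966900))/(1+3/50) = 9533/10000 ≈ 0.953300
step 3 [3y] swap r/1=269/9465: DF=(1 − 269/9465·(0.966900+0.953300))/(1+269/9465) = 9193/10000 ≈ 0.919300
step 4 [4y] swap r/1=1247/37148: DF=(1 − 1247/37148·(0.966900+0.953300+0.919300))/(1+1247/37148) = 8753/10000 ≈ 0.875300
step 5 [5y] zero: DF = P = 8541/10000 ≈ 0.854100
step 6 [6y] bond c/1=13/400: DF=(408009/400000 − 13/400·(0.966900+0.953300+0.919300+0.875300+0.854100))/(1+13/400) = 8441/10000 ≈ 0.844100
step 7 [7y] swap r/1=1687/62443: DF=(1 − 1687/62443·(0.966900+0.953300+0.919300+0.875300+0.854100+0.844100))/(1+1687/62443) = 8313/10000 ≈ 0.831300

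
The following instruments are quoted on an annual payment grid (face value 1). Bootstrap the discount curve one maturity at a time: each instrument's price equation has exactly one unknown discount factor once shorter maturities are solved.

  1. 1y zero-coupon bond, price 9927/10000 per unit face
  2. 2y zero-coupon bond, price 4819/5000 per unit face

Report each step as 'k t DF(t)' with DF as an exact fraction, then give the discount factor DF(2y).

1 1 9927/10000
2 2 4819/5000
DF(2y) = 4819/5000 ≈ 0.963800

step 1 [1y] zero: DF = P = 9927/10000 ≈ 0.992700
step 2 [2y] zero: DF = P = 4819/5000 ≈ 0.963800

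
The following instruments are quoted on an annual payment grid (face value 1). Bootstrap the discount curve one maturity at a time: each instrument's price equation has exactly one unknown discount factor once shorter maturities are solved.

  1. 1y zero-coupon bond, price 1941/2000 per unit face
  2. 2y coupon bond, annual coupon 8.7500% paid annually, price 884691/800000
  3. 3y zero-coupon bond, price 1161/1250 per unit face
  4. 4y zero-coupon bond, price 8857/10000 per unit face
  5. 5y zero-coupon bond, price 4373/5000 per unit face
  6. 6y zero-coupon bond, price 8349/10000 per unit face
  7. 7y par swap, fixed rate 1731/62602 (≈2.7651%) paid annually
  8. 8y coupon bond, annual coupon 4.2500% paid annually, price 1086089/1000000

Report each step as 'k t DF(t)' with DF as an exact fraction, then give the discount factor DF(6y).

step 1 [1y] zero: DF = P = 1941/2000 ≈ 0.970500
step 2 [2y] bond c/1=7/80: DF=(884691/800000 − 7/80·(0.970500))/(1+7/80) = 2347/2500 ≈ 0.938800
step 3 [3y] zero: DF = P = 1161/1250 ≈ 0.928800
step 4 [4y] zero: DF = P = 8857/10000 ≈ 0.885700
step 5 [5y] zero: DF = P = 4373/5000 ≈ 0.874600
step 6 [6y] zero: DF = P = 8349/10000 ≈ 0.834900
step 7 [7y] swap r/1=1731/62602: DF=(1 − 1731/62602·(0.970500+0.938800+0.928800+0.885700+0.874600+0.834900))/(1+1731/62602) = 8269/10000 ≈ 0.826900
step 8 [8y] bond c/1=17/400: DF=(1086089/1000000 − 17/400·(0.970500+0.938800+0.928800+0.885700+0.874600+0.834900+0.826900))/(1+17/400) = 3933/5000 ≈ 0.786600

1 1 1941/2000
2 2 2347/2500
3 3 1161/1250
4 4 8857/10000
5 5 4373/5000
6 6 8349/10000
7 7 8269/10000
8 8 3933/5000
DF(6y) = 8349/10000 ≈ 0.834900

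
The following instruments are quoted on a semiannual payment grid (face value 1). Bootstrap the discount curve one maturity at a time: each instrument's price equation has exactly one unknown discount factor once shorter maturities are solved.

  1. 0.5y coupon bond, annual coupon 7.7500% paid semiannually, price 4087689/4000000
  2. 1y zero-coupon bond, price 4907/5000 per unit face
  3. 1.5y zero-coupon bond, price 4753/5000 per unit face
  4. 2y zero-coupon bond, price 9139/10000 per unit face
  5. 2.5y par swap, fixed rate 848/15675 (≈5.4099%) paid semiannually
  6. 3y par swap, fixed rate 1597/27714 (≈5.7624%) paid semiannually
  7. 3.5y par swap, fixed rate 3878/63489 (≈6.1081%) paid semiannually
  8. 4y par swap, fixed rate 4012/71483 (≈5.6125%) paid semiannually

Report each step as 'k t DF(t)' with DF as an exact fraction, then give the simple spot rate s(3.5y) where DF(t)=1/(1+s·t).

1 1/2 4919/5000
2 1 4907/5000
3 3/2 4753/5000
4 2 9139/10000
5 5/2 1091/1250
6 3 8403/10000
7 7/2 8061/10000
8 4 3997/5000
s(3.5y) = (1/(8061/10000) − 1)/(7/2) = 554/8061 ≈ 6.8726%

step 1 [0.5y] bond c/2=31/800: DF=(4087689/4000000 − 31/800·(0))/(1+31/800) = 4919/5000 ≈ 0.983800
step 2 [1y] zero: DF = P = 4907/5000 ≈ 0.981400
step 3 [1.5y] zero: DF = P = 4753/5000 ≈ 0.950600
step 4 [2y] zero: DF = P = 9139/10000 ≈ 0.913900
step 5 [2.5y] swap r/2=424/15675: DF=(1 − 424/15675·(0.983800+0.981400+0.950600+0.913900))/(1+424/15675) = 1091/1250 ≈ 0.872800
step 6 [3y] swap r/2=1597/55428: DF=(1 − 1597/55428·(0.983800+0.981400+0.950600+0.913900+0.872800))/(1+1597/55428) = 8403/10000 ≈ 0.840300
step 7 [3.5y] swap r/2=1939/63489: DF=(1 − 1939/63489·(0.983800+0.981400+0.950600+0.913900+0.872800+0.840300))/(1+1939/63489) = 8061/10000 ≈ 0.806100
step 8 [4y] swap r/2=2006/71483: DF=(1 − 2006/71483·(0.983800+0.981400+0.950600+0.913900+0.872800+0.840300+0.806100))/(1+2006/71483) = 3997/5000 ≈ 0.799400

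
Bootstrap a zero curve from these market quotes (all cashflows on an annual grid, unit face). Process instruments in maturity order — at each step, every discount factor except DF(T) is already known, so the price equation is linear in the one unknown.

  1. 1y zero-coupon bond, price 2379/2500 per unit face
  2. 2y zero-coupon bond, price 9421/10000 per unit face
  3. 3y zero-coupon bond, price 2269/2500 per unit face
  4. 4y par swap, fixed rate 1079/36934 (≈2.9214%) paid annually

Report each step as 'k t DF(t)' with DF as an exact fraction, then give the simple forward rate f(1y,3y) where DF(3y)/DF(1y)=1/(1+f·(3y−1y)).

1 1 2379/2500
2 2 9421/10000
3 3 2269/2500
4 4 8921/10000
f(1y,3y) = ((2379/2500)/(2269/2500) − 1)/(2) = 55/2269 ≈ 2.4240%

step 1 [1y] zero: DF = P = 2379/2500 ≈ 0.951600
step 2 [2y] zero: DF = P = 9421/10000 ≈ 0.942100
step 3 [3y] zero: DF = P = 2269/2500 ≈ 0.907600
step 4 [4y] swap r/1=1079/36934: DF=(1 − 1079/36934·(0.951600+0.942100+0.907600))/(1+1079/36934) = 8921/10000 ≈ 0.892100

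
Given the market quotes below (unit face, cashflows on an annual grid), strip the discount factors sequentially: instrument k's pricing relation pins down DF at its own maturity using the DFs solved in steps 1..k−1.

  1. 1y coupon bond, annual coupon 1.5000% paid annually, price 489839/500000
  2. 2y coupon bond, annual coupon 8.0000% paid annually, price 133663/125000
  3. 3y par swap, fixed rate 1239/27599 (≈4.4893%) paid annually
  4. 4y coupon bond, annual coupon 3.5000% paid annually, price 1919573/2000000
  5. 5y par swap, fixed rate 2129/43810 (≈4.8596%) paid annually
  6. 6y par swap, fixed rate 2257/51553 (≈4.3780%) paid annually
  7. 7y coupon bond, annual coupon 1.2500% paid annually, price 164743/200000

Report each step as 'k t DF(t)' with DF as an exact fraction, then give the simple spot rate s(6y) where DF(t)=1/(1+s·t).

1 1 2413/2500
2 2 4593/5000
3 3 8761/10000
4 4 417/500
5 5 7871/10000
6 6 7743/10000
7 7 7499/10000
s(6y) = (1/(7743/10000) − 1)/(6) = 2257/46458 ≈ 4.8582%

step 1 [1y] bond c/1=3/200: DF=(489839/500000 − 3/200·(0))/(1+3/200) = 2413/2500 ≈ 0.965200
step 2 [2y] bond c/1=2/25: DF=(133663/125000 − 2/25·(0.965200))/(1+2/25) = 4593/5000 ≈ 0.918600
step 3 [3y] swap r/1=1239/27599: DF=(1 − 1239/27599·(0.965200+0.918600))/(1+1239/27599) = 8761/10000 ≈ 0.876100
step 4 [4y] bond c/1=7/200: DF=(1919573/2000000 − 7/200·(0.965200+0.918600+0.876100))/(1+7/200) = 417/500 ≈ 0.834000
step 5 [5y] swap r/1=2129/43810: DF=(1 − 2129/43810·(0.965200+0.918600+0.876100+0.834000))/(1+2129/43810) = 7871/10000 ≈ 0.787100
step 6 [6y] swap r/1=2257/51553: DF=(1 − 2257/51553·(0.965200+0.918600+0.876100+0.834000+0.787100))/(1+2257/51553) = 7743/10000 ≈ 0.774300
step 7 [7y] bond c/1=1/80: DF=(164743/200000 − 1/80·(0.965200+0.918600+0.876100+0.834000+0.787100+0.774300))/(1+1/80) = 7499/10000 ≈ 0.749900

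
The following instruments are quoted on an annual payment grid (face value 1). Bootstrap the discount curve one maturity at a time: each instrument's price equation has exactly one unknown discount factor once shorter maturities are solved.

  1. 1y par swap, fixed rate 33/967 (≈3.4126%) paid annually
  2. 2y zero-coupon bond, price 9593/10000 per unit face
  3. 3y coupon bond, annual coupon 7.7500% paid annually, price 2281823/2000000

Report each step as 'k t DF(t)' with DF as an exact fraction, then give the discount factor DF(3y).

1 1 967/1000
2 2 9593/10000
3 3 9203/10000
DF(3y) = 9203/10000 ≈ 0.920300

step 1 [1y] swap r/1=33/967: DF=(1 − 33/967·(0))/(1+33/967) = 967/1000 ≈ 0.967000
step 2 [2y] zero: DF = P = 9593/10000 ≈ 0.959300
step 3 [3y] bond c/1=31/400: DF=(2281823/2000000 − 31/400·(0.967000+0.959300))/(1+31/400) = 9203/10000 ≈ 0.920300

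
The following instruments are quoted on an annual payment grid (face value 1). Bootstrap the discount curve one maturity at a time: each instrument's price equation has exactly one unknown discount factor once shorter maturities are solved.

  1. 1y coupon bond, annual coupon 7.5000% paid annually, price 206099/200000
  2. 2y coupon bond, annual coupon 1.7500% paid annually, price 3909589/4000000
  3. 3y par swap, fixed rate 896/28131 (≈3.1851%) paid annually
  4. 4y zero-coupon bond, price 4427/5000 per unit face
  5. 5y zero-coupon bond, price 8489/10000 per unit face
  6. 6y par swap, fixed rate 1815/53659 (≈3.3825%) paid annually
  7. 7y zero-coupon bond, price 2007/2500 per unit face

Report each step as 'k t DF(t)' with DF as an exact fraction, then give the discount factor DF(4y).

1 1 4793/5000
2 2 9441/10000
3 3 569/625
4 4 4427/5000
5 5 8489/10000
6 6 1637/2000
7 7 2007/2500
DF(4y) = 4427/5000 ≈ 0.885400

step 1 [1y] bond c/1=3/40: DF=(206099/200000 − 3/40·(0))/(1+3/40) = 4793/5000 ≈ 0.958600
step 2 [2y] bond c/1=7/400: DF=(3909589/4000000 − 7/400·(0.958600))/(1+7/400) = 9441/10000 ≈ 0.944100
step 3 [3y] swap r/1=896/28131: DF=(1 − 896/28131·(0.958600+0.944100))/(1+896/28131) = 569/625 ≈ 0.910400
step 4 [4y] zero: DF = P = 4427/5000 ≈ 0.885400
step 5 [5y] zero: DF = P = 8489/10000 ≈ 0.848900
step 6 [6y] swap r/1=1815/53659: DF=(1 − 1815/53659·(0.958600+0.944100+0.910400+0.885400+0.848900))/(1+1815/53659) = 1637/2000 ≈ 0.818500
step 7 [7y] zero: DF = P = 2007/2500 ≈ 0.802800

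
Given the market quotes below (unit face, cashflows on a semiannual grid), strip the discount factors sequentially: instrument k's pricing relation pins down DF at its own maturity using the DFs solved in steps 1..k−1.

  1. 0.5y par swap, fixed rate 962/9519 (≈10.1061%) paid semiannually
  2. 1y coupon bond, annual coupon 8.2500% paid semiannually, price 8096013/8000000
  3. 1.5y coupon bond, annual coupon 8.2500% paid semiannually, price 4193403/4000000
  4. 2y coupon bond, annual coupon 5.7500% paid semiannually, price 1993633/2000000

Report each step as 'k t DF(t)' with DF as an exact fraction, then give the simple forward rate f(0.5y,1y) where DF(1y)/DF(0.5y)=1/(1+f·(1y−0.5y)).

1 1/2 9519/10000
2 1 4671/5000
3 3/2 9321/10000
4 2 4451/5000
f(0.5y,1y) = ((9519/10000)/(4671/5000) − 1)/(1/2) = 59/1557 ≈ 3.7893%

step 1 [0.5y] swap r/2=481/9519: DF=(1 − 481/9519·(0))/(1+481/9519) = 9519/10000 ≈ 0.951900
step 2 [1y] bond c/2=33/800: DF=(8096013/8000000 − 33/800·(0.951900))/(1+33/800) = 4671/5000 ≈ 0.934200
step 3 [1.5y] bond c/2=33/800: DF=(4193403/4000000 − 33/800·(0.951900+0.934200))/(1+33/800) = 9321/10000 ≈ 0.932100
step 4 [2y] bond c/2=23/800: DF=(1993633/2000000 − 23/800·(0.951900+0.934200+0.932100))/(1+23/800) = 4451/5000 ≈ 0.890200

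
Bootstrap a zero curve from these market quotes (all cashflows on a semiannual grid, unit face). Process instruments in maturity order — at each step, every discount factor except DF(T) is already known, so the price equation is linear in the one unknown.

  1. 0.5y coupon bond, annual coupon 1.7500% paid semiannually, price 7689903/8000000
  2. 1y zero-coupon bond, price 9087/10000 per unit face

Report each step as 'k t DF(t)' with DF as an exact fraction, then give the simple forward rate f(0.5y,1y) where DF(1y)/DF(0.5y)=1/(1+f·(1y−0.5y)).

step 1 [0.5y] bond c/2=7/800: DF=(7689903/8000000 − 7/800·(0))/(1+7/800) = 9529/10000 ≈ 0.952900
step 2 [1y] zero: DF = P = 9087/10000 ≈ 0.908700

1 1/2 9529/10000
2 1 9087/10000
f(0.5y,1y) = ((9529/10000)/(9087/10000) − 1)/(1/2) = 68/699 ≈ 9.7282%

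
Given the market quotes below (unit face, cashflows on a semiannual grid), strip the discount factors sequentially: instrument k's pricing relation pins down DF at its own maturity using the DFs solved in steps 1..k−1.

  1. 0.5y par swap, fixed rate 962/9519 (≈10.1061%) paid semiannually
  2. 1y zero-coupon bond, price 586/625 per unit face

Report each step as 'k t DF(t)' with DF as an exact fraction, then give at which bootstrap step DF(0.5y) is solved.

step 1 [0.5y] swap r/2=481/9519: DF=(1 − 481/9519·(0))/(1+481/9519) = 9519/10000 ≈ 0.951900
step 2 [1y] zero: DF = P = 586/625 ≈ 0.937600

1 1/2 9519/10000
2 1 586/625
DF(0.5y) is solved at step 1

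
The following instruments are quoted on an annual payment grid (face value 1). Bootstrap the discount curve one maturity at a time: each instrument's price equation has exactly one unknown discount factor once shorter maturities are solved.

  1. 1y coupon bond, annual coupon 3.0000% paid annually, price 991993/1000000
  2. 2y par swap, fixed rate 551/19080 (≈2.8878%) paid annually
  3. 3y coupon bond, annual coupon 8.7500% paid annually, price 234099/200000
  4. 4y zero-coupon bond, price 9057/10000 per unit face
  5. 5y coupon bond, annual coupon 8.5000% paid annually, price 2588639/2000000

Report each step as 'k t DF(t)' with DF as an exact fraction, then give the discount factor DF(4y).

step 1 [1y] bond c/1=3/100: DF=(991993/1000000 − 3/100·(0))/(1+3/100) = 9631/10000 ≈ 0.963100
step 2 [2y] swap r/1=551/19080: DF=(1 − 551/19080·(0.963100))/(1+551/19080) = 9449/10000 ≈ 0.944900
step 3 [3y] bond c/1=7/80: DF=(234099/200000 − 7/80·(0.963100+0.944900))/(1+7/80) = 2307/2500 ≈ 0.922800
step 4 [4y] zero: DF = P = 9057/10000 ≈ 0.905700
step 5 [5y] bond c/1=17/200: DF=(2588639/2000000 − 17/200·(0.963100+0.944900+0.922800+0.905700))/(1+17/200) = 4501/5000 ≈ 0.900200

1 1 9631/10000
2 2 9449/10000
3 3 2307/2500
4 4 9057/10000
5 5 4501/5000
DF(4y) = 9057/10000 ≈ 0.905700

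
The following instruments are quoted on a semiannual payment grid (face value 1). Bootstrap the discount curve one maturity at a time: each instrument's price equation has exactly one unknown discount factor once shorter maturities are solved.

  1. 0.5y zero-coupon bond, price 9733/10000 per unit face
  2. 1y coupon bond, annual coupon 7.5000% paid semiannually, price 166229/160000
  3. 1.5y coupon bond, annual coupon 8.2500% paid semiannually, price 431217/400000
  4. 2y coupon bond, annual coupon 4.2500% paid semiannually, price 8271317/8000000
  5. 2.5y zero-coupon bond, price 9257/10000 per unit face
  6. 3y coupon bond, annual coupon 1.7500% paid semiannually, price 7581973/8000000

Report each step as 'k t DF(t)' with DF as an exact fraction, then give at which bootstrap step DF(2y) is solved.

1 1/2 9733/10000
2 1 4831/5000
3 3/2 1917/2000
4 2 9521/10000
5 5/2 9257/10000
6 3 8981/10000
DF(2y) is solved at step 4

step 1 [0.5y] zero: DF = P = 9733/10000 ≈ 0.973300
step 2 [1y] bond c/2=3/80: DF=(166229/160000 − 3/80·(0.973300))/(1+3/80) = 4831/5000 ≈ 0.966200
step 3 [1.5y] bond c/2=33/800: DF=(431217/400000 − 33/800·(0.973300+0.966200))/(1+33/800) = 1917/2000 ≈ 0.958500
step 4 [2y] bond c/2=17/800: DF=(8271317/8000000 − 17/800·(0.973300+0.966200+0.958500))/(1+17/800) = 9521/10000 ≈ 0.952100
step 5 [2.5y] zero: DF = P = 9257/10000 ≈ 0.925700
step 6 [3y] bond c/2=7/800: DF=(7581973/8000000 − 7/800·(0.973300+0.966200+0.958500+0.952100+0.925700))/(1+7/800) = 8981/10000 ≈ 0.898100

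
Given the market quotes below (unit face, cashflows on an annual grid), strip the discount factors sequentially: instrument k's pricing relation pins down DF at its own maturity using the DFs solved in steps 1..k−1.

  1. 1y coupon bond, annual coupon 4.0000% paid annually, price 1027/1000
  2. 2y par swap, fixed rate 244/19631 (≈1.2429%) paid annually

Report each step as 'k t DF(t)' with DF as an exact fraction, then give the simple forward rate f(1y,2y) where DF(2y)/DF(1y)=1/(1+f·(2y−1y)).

step 1 [1y] bond c/1=1/25: DF=(1027/1000 − 1/25·(0))/(1+1/25) = 79/80 ≈ 0.987500
step 2 [2y] swap r/1=244/19631: DF=(1 − 244/19631·(0.987500))/(1+244/19631) = 2439/2500 ≈ 0.975600

1 1 79/80
2 2 2439/2500
f(1y,2y) = ((79/80)/(2439/2500) − 1)/(1) = 119/9756 ≈ 1.2198%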